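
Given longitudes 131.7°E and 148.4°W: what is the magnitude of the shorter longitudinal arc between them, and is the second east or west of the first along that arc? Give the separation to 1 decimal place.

79.9° east

Raw difference: -148.4 − 131.7 = -280.1°.
Normalise into (−180°, 180°]: -280.1° + 360° = 79.9°.
Positive ⇒ the second point lies to the east; separation 79.9°.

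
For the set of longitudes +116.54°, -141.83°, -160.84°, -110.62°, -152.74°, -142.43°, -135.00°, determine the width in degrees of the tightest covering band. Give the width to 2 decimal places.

Sort the longitudes: -160.84°, -152.74°, -142.43°, -141.83°, -135.00°, -110.62°, +116.54°.
Eastward gaps between consecutive values (wrapping around): 8.10°, 10.31°, 0.60°, 6.83°, 24.38°, 227.16°, 82.62°.
Largest gap = 227.16° ⇒ minimal covering band is its complement: 360° − 227.16° = 132.84°.
Band runs from +116.54° eastward to -110.62°, crossing the antimeridian.

132.84°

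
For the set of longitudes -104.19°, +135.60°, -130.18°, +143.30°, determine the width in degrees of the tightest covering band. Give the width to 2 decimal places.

Sort the longitudes: -130.18°, -104.19°, +135.60°, +143.30°.
Eastward gaps between consecutive values (wrapping around): 25.99°, 239.79°, 7.70°, 86.52°.
Largest gap = 239.79° ⇒ minimal covering band is its complement: 360° − 239.79° = 120.21°.
Band runs from +135.60° eastward to -104.19°, crossing the antimeridian.

120.21°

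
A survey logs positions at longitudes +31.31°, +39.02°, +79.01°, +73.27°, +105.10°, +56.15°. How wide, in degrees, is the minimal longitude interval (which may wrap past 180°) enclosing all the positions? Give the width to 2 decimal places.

Sort the longitudes: +31.31°, +39.02°, +56.15°, +73.27°, +79.01°, +105.10°.
Eastward gaps between consecutive values (wrapping around): 7.71°, 17.13°, 17.12°, 5.74°, 26.09°, 286.21°.
Largest gap = 286.21° ⇒ minimal covering band is its complement: 360° − 286.21° = 73.79°.
Band runs from +31.31° eastward to +105.10°.

73.79°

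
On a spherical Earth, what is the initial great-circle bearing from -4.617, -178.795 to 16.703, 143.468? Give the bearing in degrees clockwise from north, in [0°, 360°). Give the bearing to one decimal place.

Δλ = 143.468 − -178.795 = 322.263°; wrapped into (−180°, 180°]: -37.737°.
θ = atan2( sin Δλ · cos φ₂ , cos φ₁ · sin φ₂ − sin φ₁ · cos φ₂ · cos Δλ )
  = atan2(-0.58621, 0.34745) = -59.345° → normalised to [0°, 360°): 300.655°.

300.7°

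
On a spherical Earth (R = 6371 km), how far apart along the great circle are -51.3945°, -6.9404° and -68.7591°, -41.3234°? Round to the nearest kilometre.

Δλ = -41.3234 − -6.9404 = -34.3830°.
Δφ = -68.7591 − -51.3945 = -17.3646°.
a = sin²(Δφ/2) + cos φ₁ · cos φ₂ · sin²(Δλ/2) = 0.042535.
c = 2·atan2(√a, √(1−a)) = 0.41546 rad → d = 6371·c ≈ 2646.92 km.

2647 km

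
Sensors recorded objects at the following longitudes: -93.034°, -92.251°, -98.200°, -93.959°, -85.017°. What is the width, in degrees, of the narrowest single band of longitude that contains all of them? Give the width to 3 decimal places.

13.183°

Sort the longitudes: -98.200°, -93.959°, -93.034°, -92.251°, -85.017°.
Eastward gaps between consecutive values (wrapping around): 4.241°, 0.925°, 0.783°, 7.234°, 346.817°.
Largest gap = 346.817° ⇒ minimal covering band is its complement: 360° − 346.817° = 13.183°.
Band runs from -98.200° eastward to -85.017°.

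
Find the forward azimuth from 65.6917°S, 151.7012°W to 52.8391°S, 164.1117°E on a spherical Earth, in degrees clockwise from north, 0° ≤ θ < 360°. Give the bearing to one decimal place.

279.0°

Δλ = 164.1117 − -151.7012 = 315.8129°; wrapped into (−180°, 180°]: -44.1871°.
θ = atan2( sin Δλ · cos φ₂ , cos φ₁ · sin φ₂ − sin φ₁ · cos φ₂ · cos Δλ )
  = atan2(-0.42103, 0.06669) = -80.999° → normalised to [0°, 360°): 279.001°.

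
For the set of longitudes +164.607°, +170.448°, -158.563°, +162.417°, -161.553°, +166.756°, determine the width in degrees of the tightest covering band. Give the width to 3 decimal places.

Sort the longitudes: -161.553°, -158.563°, +162.417°, +164.607°, +166.756°, +170.448°.
Eastward gaps between consecutive values (wrapping around): 2.990°, 320.980°, 2.190°, 2.149°, 3.692°, 27.999°.
Largest gap = 320.980° ⇒ minimal covering band is its complement: 360° − 320.980° = 39.020°.
Band runs from +162.417° eastward to -158.563°, crossing the antimeridian.

39.020°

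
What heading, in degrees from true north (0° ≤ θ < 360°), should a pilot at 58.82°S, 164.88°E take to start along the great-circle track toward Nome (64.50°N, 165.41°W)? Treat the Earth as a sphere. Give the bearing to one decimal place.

15.2°

Δλ = -165.41 − 164.88 = -330.29°; wrapped into (−180°, 180°]: 29.71°.
θ = atan2( sin Δλ · cos φ₂ , cos φ₁ · sin φ₂ − sin φ₁ · cos φ₂ · cos Δλ )
  = atan2(0.21337, 0.78720) = 15.165° → normalised to [0°, 360°): 15.165°.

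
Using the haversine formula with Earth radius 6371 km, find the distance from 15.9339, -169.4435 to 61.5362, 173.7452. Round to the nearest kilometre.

5243 km

Δλ = 173.7452 − -169.4435 = 343.1887°; wrapped into (−180°, 180°]: -16.8113°.
Δφ = 61.5362 − 15.9339 = 45.6023°.
a = sin²(Δφ/2) + cos φ₁ · cos φ₂ · sin²(Δλ/2) = 0.159976.
c = 2·atan2(√a, √(1−a)) = 0.82297 rad → d = 6371·c ≈ 5243.13 km.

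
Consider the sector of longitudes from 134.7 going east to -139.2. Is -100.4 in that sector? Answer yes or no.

No

Band width going east from +134.7° to -139.2°: ((-139.2 − 134.7) mod 360) = 86.1°.
Offset of -100.4° east of the west edge: ((-100.4 − 134.7) mod 360) = 124.9°.
124.9° > 86.1° ⇒ outside.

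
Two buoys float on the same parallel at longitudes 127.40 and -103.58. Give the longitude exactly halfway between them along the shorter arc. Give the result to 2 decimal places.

-168.09°

Signed shortest Δλ from +127.40° to -103.58° is +129.02°.
Midpoint longitude = +127.40° + (+129.02°)/2 = +127.40° + 64.51° = +191.91°.
Normalise into (−180°, 180°]: -168.09°.
(The naïve average (+127.40 + -103.58)/2 = 11.91° is on the wrong side of the globe.)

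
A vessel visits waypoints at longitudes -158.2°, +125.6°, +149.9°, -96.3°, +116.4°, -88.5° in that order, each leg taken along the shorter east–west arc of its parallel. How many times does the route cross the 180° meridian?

4

Leg 1: -158.2° → +125.6°, shortest Δλ = -76.2° (west) — crosses 180°.
Leg 2: +125.6° → +149.9°, shortest Δλ = 24.3° (east) — does not cross 180°.
Leg 3: +149.9° → -96.3°, shortest Δλ = 113.8° (east) — crosses 180°.
Leg 4: -96.3° → +116.4°, shortest Δλ = -147.3° (west) — crosses 180°.
Leg 5: +116.4° → -88.5°, shortest Δλ = 155.1° (east) — crosses 180°.
Total crossings: 4.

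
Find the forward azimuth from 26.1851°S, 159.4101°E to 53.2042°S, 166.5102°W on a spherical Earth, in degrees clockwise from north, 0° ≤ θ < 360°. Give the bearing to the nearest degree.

Δλ = -166.5102 − 159.4101 = -325.9203°; wrapped into (−180°, 180°]: 34.0797°.
θ = atan2( sin Δλ · cos φ₂ , cos φ₁ · sin φ₂ − sin φ₁ · cos φ₂ · cos Δλ )
  = atan2(0.33563, -0.49968) = 146.111° → normalised to [0°, 360°): 146.111°.

146°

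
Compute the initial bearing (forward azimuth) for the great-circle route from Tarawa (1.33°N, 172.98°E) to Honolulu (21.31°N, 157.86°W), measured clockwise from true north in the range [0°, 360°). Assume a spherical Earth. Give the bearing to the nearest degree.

Δλ = -157.86 − 172.98 = -330.84°; wrapped into (−180°, 180°]: 29.16°.
θ = atan2( sin Δλ · cos φ₂ , cos φ₁ · sin φ₂ − sin φ₁ · cos φ₂ · cos Δλ )
  = atan2(0.45394, 0.34443) = 52.810° → normalised to [0°, 360°): 52.810°.

53°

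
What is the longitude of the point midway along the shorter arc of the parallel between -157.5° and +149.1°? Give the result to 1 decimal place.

+175.8°

Signed shortest Δλ from -157.5° to +149.1° is -53.4°.
Midpoint longitude = -157.5° + (-53.4°)/2 = -157.5° − 26.7° = -184.2°.
Normalise into (−180°, 180°]: +175.8°.
(The naïve average (-157.5 + +149.1)/2 = -4.2° is on the wrong side of the globe.)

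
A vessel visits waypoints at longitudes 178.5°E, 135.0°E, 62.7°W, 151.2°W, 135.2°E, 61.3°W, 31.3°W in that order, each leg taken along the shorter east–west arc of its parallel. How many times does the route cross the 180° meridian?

3

Leg 1: +178.5° → +135.0°, shortest Δλ = -43.5° (west) — does not cross 180°.
Leg 2: +135.0° → -62.7°, shortest Δλ = 162.3° (east) — crosses 180°.
Leg 3: -62.7° → -151.2°, shortest Δλ = -88.5° (west) — does not cross 180°.
Leg 4: -151.2° → +135.2°, shortest Δλ = -73.6° (west) — crosses 180°.
Leg 5: +135.2° → -61.3°, shortest Δλ = 163.5° (east) — crosses 180°.
Leg 6: -61.3° → -31.3°, shortest Δλ = 30.0° (east) — does not cross 180°.
Total crossings: 3.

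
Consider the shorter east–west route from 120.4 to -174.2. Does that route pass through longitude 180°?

Yes

Naïve |-174.2 − 120.4| = 294.6° > 180°, so the shorter arc goes the other way round — across 180°.
Signed shortest Δλ = ((-174.2 − 120.4 + 180) mod 360) − 180 = 65.4°.
Going east by 65.4° from +120.4° passes through 180° before reaching -174.2°.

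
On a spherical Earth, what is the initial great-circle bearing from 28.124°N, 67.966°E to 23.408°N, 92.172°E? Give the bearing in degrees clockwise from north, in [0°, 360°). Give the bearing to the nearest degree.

Δλ = 92.172 − 67.966 = 24.206°.
θ = atan2( sin Δλ · cos φ₂ , cos φ₁ · sin φ₂ − sin φ₁ · cos φ₂ · cos Δλ )
  = atan2(0.37627, -0.04418) = 96.697° → normalised to [0°, 360°): 96.697°.

97°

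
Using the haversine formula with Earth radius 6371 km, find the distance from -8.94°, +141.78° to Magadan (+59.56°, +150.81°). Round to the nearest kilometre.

Δλ = 150.81 − 141.78 = 9.03°.
Δφ = 59.56 − -8.94 = 68.50°.
a = sin²(Δφ/2) + cos φ₁ · cos φ₂ · sin²(Δλ/2) = 0.319851.
c = 2·atan2(√a, √(1−a)) = 1.20221 rad → d = 6371·c ≈ 7659.27 km.

7659 km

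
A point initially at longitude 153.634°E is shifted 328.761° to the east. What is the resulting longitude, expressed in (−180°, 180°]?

122.395°E

Start at +153.634°; shift +328.761° → +482.395°.
+482.395° lies outside (−180°, 180°]; subtract 360° → +122.395°.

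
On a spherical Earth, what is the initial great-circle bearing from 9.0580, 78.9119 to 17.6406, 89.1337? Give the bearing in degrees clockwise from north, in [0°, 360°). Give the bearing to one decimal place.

48.1°

Δλ = 89.1337 − 78.9119 = 10.2218°.
θ = atan2( sin Δλ · cos φ₂ , cos φ₁ · sin φ₂ − sin φ₁ · cos φ₂ · cos Δλ )
  = atan2(0.16911, 0.15162) = 48.123° → normalised to [0°, 360°): 48.123°.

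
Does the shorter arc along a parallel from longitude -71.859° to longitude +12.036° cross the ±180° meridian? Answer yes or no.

No

Signed shortest Δλ = ((12.036 − -71.859 + 180) mod 360) − 180 = 83.895°.
Going east by 83.895° from -71.859° reaches +12.036° without touching 180°.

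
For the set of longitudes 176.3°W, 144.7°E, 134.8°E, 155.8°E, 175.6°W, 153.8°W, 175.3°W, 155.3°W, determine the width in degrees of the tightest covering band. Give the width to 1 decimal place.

Sort the longitudes: -176.3°, -175.6°, -175.3°, -155.3°, -153.8°, +134.8°, +144.7°, +155.8°.
Eastward gaps between consecutive values (wrapping around): 0.7°, 0.3°, 20.0°, 1.5°, 288.6°, 9.9°, 11.1°, 27.9°.
Largest gap = 288.6° ⇒ minimal covering band is its complement: 360° − 288.6° = 71.4°.
Band runs from +134.8° eastward to -153.8°, crossing the antimeridian.

71.4°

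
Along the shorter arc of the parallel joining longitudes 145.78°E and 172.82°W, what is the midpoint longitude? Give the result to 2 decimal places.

166.48°E

Signed shortest Δλ from +145.78° to -172.82° is +41.40°.
Midpoint longitude = +145.78° + (+41.40°)/2 = +145.78° + 20.70° = +166.48°.
(The naïve average (+145.78 + -172.82)/2 = -13.52° is on the wrong side of the globe.)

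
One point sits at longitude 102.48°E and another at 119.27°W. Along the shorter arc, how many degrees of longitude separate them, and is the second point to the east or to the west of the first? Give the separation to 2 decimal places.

Raw difference: -119.27 − 102.48 = -221.75°.
Normalise into (−180°, 180°]: -221.75° + 360° = 138.25°.
Positive ⇒ the second point lies to the east; separation 138.25°.

138.25° east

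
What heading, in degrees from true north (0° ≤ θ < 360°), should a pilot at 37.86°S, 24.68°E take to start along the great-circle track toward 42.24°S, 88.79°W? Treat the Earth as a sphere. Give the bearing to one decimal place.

Δλ = -88.79 − 24.68 = -113.47°.
θ = atan2( sin Δλ · cos φ₂ , cos φ₁ · sin φ₂ − sin φ₁ · cos φ₂ · cos Δλ )
  = atan2(-0.67909, -0.71170) = -136.343° → normalised to [0°, 360°): 223.657°.

223.7°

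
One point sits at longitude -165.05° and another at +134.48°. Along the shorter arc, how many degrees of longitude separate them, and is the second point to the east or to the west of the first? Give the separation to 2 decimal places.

60.47° west

Raw difference: 134.48 − -165.05 = 299.53°.
Normalise into (−180°, 180°]: 299.53° − 360° = -60.47°.
Negative ⇒ the second point lies to the west; separation 60.47°.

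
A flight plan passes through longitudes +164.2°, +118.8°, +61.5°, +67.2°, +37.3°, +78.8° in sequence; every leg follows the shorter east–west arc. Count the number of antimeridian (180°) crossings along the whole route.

0

Leg 1: +164.2° → +118.8°, shortest Δλ = -45.4° (west) — does not cross 180°.
Leg 2: +118.8° → +61.5°, shortest Δλ = -57.3° (west) — does not cross 180°.
Leg 3: +61.5° → +67.2°, shortest Δλ = 5.7° (east) — does not cross 180°.
Leg 4: +67.2° → +37.3°, shortest Δλ = -29.9° (west) — does not cross 180°.
Leg 5: +37.3° → +78.8°, shortest Δλ = 41.5° (east) — does not cross 180°.
Total crossings: 0.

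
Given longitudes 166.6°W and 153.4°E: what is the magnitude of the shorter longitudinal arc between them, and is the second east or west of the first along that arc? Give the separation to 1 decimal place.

Raw difference: 153.4 − -166.6 = 320.0°.
Normalise into (−180°, 180°]: 320.0° − 360° = -40.0°.
Negative ⇒ the second point lies to the west; separation 40.0°.

40.0° west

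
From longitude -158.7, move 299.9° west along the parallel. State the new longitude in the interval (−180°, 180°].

-98.6°

Start at -158.7°; shift −299.9° → -458.6°.
-458.6° lies outside (−180°, 180°]; add 360° → -98.6°.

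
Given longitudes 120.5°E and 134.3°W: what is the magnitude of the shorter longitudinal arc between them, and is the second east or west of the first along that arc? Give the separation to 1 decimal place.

Raw difference: -134.3 − 120.5 = -254.8°.
Normalise into (−180°, 180°]: -254.8° + 360° = 105.2°.
Positive ⇒ the second point lies to the east; separation 105.2°.

105.2° east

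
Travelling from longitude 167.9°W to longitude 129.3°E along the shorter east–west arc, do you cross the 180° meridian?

Naïve |129.3 − -167.9| = 297.2° > 180°, so the shorter arc goes the other way round — across 180°.
Signed shortest Δλ = ((129.3 − -167.9 + 180) mod 360) − 180 = -62.8°.
Going west by 62.8° from -167.9° passes through 180° before reaching +129.3°.

Yes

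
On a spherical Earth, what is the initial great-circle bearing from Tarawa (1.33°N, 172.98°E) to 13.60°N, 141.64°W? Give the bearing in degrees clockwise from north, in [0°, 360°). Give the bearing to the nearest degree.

72°

Δλ = -141.64 − 172.98 = -314.62°; wrapped into (−180°, 180°]: 45.38°.
θ = atan2( sin Δλ · cos φ₂ , cos φ₁ · sin φ₂ − sin φ₁ · cos φ₂ · cos Δλ )
  = atan2(0.69182, 0.21923) = 72.417° → normalised to [0°, 360°): 72.417°.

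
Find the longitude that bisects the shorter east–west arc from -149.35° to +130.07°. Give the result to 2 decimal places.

+170.36°

Signed shortest Δλ from -149.35° to +130.07° is -80.58°.
Midpoint longitude = -149.35° + (-80.58°)/2 = -149.35° − 40.29° = -189.64°.
Normalise into (−180°, 180°]: +170.36°.
(The naïve average (-149.35 + +130.07)/2 = -9.64° is on the wrong side of the globe.)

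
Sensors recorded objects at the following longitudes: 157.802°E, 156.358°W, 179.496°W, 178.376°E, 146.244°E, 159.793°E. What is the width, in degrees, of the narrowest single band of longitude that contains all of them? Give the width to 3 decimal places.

Sort the longitudes: -179.496°, -156.358°, +146.244°, +157.802°, +159.793°, +178.376°.
Eastward gaps between consecutive values (wrapping around): 23.138°, 302.602°, 11.558°, 1.991°, 18.583°, 2.128°.
Largest gap = 302.602° ⇒ minimal covering band is its complement: 360° − 302.602° = 57.398°.
Band runs from +146.244° eastward to -156.358°, crossing the antimeridian.

57.398°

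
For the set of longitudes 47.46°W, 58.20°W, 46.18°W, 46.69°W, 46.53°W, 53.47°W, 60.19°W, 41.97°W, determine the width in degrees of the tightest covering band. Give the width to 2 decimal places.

Sort the longitudes: -60.19°, -58.20°, -53.47°, -47.46°, -46.69°, -46.53°, -46.18°, -41.97°.
Eastward gaps between consecutive values (wrapping around): 1.99°, 4.73°, 6.01°, 0.77°, 0.16°, 0.35°, 4.21°, 341.78°.
Largest gap = 341.78° ⇒ minimal covering band is its complement: 360° − 341.78° = 18.22°.
Band runs from -60.19° eastward to -41.97°.

18.22°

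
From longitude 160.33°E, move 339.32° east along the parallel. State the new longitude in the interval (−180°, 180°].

Start at +160.33°; shift +339.32° → +499.65°.
+499.65° lies outside (−180°, 180°]; subtract 360° → +139.65°.

139.65°E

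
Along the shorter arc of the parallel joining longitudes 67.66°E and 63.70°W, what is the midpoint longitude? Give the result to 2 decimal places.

1.98°E

Signed shortest Δλ from +67.66° to -63.70° is -131.36°.
Midpoint longitude = +67.66° + (-131.36°)/2 = +67.66° − 65.68° = +1.98°.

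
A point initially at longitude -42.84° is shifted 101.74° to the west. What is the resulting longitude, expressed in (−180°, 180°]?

Start at -42.84°; shift −101.74° → -144.58°.
-144.58° already lies in (−180°, 180°].

-144.58°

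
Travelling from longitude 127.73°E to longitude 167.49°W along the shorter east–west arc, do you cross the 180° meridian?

Naïve |-167.49 − 127.73| = 295.22° > 180°, so the shorter arc goes the other way round — across 180°.
Signed shortest Δλ = ((-167.49 − 127.73 + 180) mod 360) − 180 = 64.78°.
Going east by 64.78° from +127.73° passes through 180° before reaching -167.49°.

Yes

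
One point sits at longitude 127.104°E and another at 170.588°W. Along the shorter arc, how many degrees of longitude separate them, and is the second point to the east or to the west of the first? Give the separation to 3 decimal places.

62.308° east

Raw difference: -170.588 − 127.104 = -297.692°.
Normalise into (−180°, 180°]: -297.692° + 360° = 62.308°.
Positive ⇒ the second point lies to the east; separation 62.308°.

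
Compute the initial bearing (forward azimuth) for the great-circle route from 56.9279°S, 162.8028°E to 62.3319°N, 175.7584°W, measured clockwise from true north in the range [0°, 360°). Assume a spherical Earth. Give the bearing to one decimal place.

Δλ = -175.7584 − 162.8028 = -338.5612°; wrapped into (−180°, 180°]: 21.4388°.
θ = atan2( sin Δλ · cos φ₂ , cos φ₁ · sin φ₂ − sin φ₁ · cos φ₂ · cos Δλ )
  = atan2(0.16972, 0.84549) = 11.351° → normalised to [0°, 360°): 11.351°.

11.4°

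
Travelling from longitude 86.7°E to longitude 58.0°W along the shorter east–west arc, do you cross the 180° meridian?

No

Signed shortest Δλ = ((-58.0 − 86.7 + 180) mod 360) − 180 = -144.7°.
Going west by 144.7° from +86.7° reaches -58.0° without touching 180°.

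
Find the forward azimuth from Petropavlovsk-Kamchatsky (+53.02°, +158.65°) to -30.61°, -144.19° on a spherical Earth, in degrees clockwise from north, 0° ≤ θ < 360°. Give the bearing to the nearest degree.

133°

Δλ = -144.19 − 158.65 = -302.84°; wrapped into (−180°, 180°]: 57.16°.
θ = atan2( sin Δλ · cos φ₂ , cos φ₁ · sin φ₂ − sin φ₁ · cos φ₂ · cos Δλ )
  = atan2(0.72311, -0.67914) = 133.204° → normalised to [0°, 360°): 133.204°.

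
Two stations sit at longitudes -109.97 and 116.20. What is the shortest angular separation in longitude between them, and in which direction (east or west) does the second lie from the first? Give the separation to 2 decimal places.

Raw difference: 116.20 − -109.97 = 226.17°.
Normalise into (−180°, 180°]: 226.17° − 360° = -133.83°.
Negative ⇒ the second point lies to the west; separation 133.83°.

133.83° west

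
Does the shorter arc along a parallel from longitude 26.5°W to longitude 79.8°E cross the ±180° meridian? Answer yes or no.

No

Signed shortest Δλ = ((79.8 − -26.5 + 180) mod 360) − 180 = 106.3°.
Going east by 106.3° from -26.5° reaches +79.8° without touching 180°.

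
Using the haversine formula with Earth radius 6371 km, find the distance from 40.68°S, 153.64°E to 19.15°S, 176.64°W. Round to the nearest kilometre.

Δλ = -176.64 − 153.64 = -330.28°; wrapped into (−180°, 180°]: 29.72°.
Δφ = -19.15 − -40.68 = 21.53°.
a = sin²(Δφ/2) + cos φ₁ · cos φ₂ · sin²(Δλ/2) = 0.082005.
c = 2·atan2(√a, √(1−a)) = 0.58086 rad → d = 6371·c ≈ 3700.67 km.

3701 km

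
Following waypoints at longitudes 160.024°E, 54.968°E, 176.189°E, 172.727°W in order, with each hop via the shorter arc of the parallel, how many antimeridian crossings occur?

Leg 1: +160.024° → +54.968°, shortest Δλ = -105.056° (west) — does not cross 180°.
Leg 2: +54.968° → +176.189°, shortest Δλ = 121.221° (east) — does not cross 180°.
Leg 3: +176.189° → -172.727°, shortest Δλ = 11.084° (east) — crosses 180°.
Total crossings: 1.

1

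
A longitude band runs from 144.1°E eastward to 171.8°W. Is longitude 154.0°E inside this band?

Yes

Band width going east from +144.1° to -171.8°: ((-171.8 − 144.1) mod 360) = 44.1°.
Offset of +154.0° east of the west edge: ((154.0 − 144.1) mod 360) = 9.9°.
9.9° ≤ 44.1° ⇒ inside.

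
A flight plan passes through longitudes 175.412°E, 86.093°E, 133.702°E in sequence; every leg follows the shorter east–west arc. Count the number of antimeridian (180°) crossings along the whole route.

Leg 1: +175.412° → +86.093°, shortest Δλ = -89.319° (west) — does not cross 180°.
Leg 2: +86.093° → +133.702°, shortest Δλ = 47.609° (east) — does not cross 180°.
Total crossings: 0.

0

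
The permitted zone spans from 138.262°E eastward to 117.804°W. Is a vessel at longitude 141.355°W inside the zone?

Band width going east from +138.262° to -117.804°: ((-117.804 − 138.262) mod 360) = 103.934°.
Offset of -141.355° east of the west edge: ((-141.355 − 138.262) mod 360) = 80.383°.
80.383° ≤ 103.934° ⇒ inside.

Yes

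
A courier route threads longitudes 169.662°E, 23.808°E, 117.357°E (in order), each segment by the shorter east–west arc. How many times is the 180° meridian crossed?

0

Leg 1: +169.662° → +23.808°, shortest Δλ = -145.854° (west) — does not cross 180°.
Leg 2: +23.808° → +117.357°, shortest Δλ = 93.549° (east) — does not cross 180°.
Total crossings: 0.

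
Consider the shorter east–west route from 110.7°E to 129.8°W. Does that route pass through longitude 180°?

Naïve |-129.8 − 110.7| = 240.5° > 180°, so the shorter arc goes the other way round — across 180°.
Signed shortest Δλ = ((-129.8 − 110.7 + 180) mod 360) − 180 = 119.5°.
Going east by 119.5° from +110.7° passes through 180° before reaching -129.8°.

Yes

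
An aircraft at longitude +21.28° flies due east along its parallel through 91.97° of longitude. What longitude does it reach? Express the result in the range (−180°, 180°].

Start at +21.28°; shift +91.97° → +113.25°.
+113.25° already lies in (−180°, 180°].

+113.25°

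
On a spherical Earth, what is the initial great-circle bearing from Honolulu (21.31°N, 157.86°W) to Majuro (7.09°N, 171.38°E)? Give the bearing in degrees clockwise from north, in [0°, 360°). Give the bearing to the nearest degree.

Δλ = 171.38 − -157.86 = 329.24°; wrapped into (−180°, 180°]: -30.76°.
θ = atan2( sin Δλ · cos φ₂ , cos φ₁ · sin φ₂ − sin φ₁ · cos φ₂ · cos Δλ )
  = atan2(-0.50753, -0.19491) = -111.009° → normalised to [0°, 360°): 248.991°.

249°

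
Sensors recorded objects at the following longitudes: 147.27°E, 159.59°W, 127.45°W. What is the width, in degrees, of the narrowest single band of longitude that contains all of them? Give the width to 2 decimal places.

85.28°

Sort the longitudes: -159.59°, -127.45°, +147.27°.
Eastward gaps between consecutive values (wrapping around): 32.14°, 274.72°, 53.14°.
Largest gap = 274.72° ⇒ minimal covering band is its complement: 360° − 274.72° = 85.28°.
Band runs from +147.27° eastward to -127.45°, crossing the antimeridian.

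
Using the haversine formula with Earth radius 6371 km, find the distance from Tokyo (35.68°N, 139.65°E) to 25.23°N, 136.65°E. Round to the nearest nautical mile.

646 nmi

Δλ = 136.65 − 139.65 = -3.00°.
Δφ = 25.23 − 35.68 = -10.45°.
a = sin²(Δφ/2) + cos φ₁ · cos φ₂ · sin²(Δλ/2) = 0.008797.
c = 2·atan2(√a, √(1−a)) = 0.18786 rad → d = 6371·c ≈ 1196.84 km ≈ 646.24 nmi.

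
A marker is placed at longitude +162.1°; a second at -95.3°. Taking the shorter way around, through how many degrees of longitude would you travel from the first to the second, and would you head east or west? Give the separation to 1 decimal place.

Raw difference: -95.3 − 162.1 = -257.4°.
Normalise into (−180°, 180°]: -257.4° + 360° = 102.6°.
Positive ⇒ the second point lies to the east; separation 102.6°.

102.6° east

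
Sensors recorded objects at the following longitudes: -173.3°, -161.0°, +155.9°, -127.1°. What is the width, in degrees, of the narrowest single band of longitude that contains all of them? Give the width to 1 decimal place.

Sort the longitudes: -173.3°, -161.0°, -127.1°, +155.9°.
Eastward gaps between consecutive values (wrapping around): 12.3°, 33.9°, 283.0°, 30.8°.
Largest gap = 283.0° ⇒ minimal covering band is its complement: 360° − 283.0° = 77.0°.
Band runs from +155.9° eastward to -127.1°, crossing the antimeridian.

77.0°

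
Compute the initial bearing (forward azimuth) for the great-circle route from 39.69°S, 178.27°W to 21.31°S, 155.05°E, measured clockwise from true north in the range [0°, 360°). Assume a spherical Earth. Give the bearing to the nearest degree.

301°

Δλ = 155.05 − -178.27 = 333.32°; wrapped into (−180°, 180°]: -26.68°.
θ = atan2( sin Δλ · cos φ₂ , cos φ₁ · sin φ₂ − sin φ₁ · cos φ₂ · cos Δλ )
  = atan2(-0.41831, 0.25197) = -58.937° → normalised to [0°, 360°): 301.063°.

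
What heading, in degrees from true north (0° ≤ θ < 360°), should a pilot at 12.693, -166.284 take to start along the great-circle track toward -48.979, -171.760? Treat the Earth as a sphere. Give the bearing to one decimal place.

184.1°

Δλ = -171.760 − -166.284 = -5.476°.
θ = atan2( sin Δλ · cos φ₂ , cos φ₁ · sin φ₂ − sin φ₁ · cos φ₂ · cos Δλ )
  = atan2(-0.06263, -0.87959) = -175.927° → normalised to [0°, 360°): 184.073°.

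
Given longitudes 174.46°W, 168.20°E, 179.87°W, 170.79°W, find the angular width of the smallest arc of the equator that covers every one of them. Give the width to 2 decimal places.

Sort the longitudes: -179.87°, -174.46°, -170.79°, +168.20°.
Eastward gaps between consecutive values (wrapping around): 5.41°, 3.67°, 338.99°, 11.93°.
Largest gap = 338.99° ⇒ minimal covering band is its complement: 360° − 338.99° = 21.01°.
Band runs from +168.20° eastward to -170.79°, crossing the antimeridian.

21.01°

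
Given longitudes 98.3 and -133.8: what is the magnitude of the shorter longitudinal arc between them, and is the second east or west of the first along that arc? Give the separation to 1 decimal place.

127.9° east

Raw difference: -133.8 − 98.3 = -232.1°.
Normalise into (−180°, 180°]: -232.1° + 360° = 127.9°.
Positive ⇒ the second point lies to the east; separation 127.9°.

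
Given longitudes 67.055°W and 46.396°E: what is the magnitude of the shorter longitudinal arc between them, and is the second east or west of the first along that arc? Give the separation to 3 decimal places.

113.451° east

Raw difference: 46.396 − -67.055 = 113.451°.
Normalise into (−180°, 180°]: 113.451° stays 113.451°.
Positive ⇒ the second point lies to the east; separation 113.451°.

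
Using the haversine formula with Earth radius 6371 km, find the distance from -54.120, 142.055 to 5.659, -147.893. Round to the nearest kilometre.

Δλ = -147.893 − 142.055 = -289.948°; wrapped into (−180°, 180°]: 70.052°.
Δφ = 5.659 − -54.120 = 59.779°.
a = sin²(Δφ/2) + cos φ₁ · cos φ₂ · sin²(Δλ/2) = 0.440458.
c = 2·atan2(√a, √(1−a)) = 1.45143 rad → d = 6371·c ≈ 9247.06 km.

9247 km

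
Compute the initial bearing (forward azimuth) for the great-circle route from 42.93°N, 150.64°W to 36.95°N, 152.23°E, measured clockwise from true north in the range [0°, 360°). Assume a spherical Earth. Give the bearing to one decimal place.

282.2°

Δλ = 152.23 − -150.64 = 302.87°; wrapped into (−180°, 180°]: -57.13°.
θ = atan2( sin Δλ · cos φ₂ , cos φ₁ · sin φ₂ − sin φ₁ · cos φ₂ · cos Δλ )
  = atan2(-0.67122, 0.14471) = -77.833° → normalised to [0°, 360°): 282.167°.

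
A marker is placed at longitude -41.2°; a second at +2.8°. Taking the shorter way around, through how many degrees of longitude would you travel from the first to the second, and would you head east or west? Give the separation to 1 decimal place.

44.0° east

Raw difference: 2.8 − -41.2 = 44.0°.
Normalise into (−180°, 180°]: 44.0° stays 44.0°.
Positive ⇒ the second point lies to the east; separation 44.0°.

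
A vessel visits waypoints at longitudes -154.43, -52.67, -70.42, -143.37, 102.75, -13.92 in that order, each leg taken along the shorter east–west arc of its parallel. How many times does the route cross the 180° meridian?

1

Leg 1: -154.43° → -52.67°, shortest Δλ = 101.76° (east) — does not cross 180°.
Leg 2: -52.67° → -70.42°, shortest Δλ = -17.75° (west) — does not cross 180°.
Leg 3: -70.42° → -143.37°, shortest Δλ = -72.95° (west) — does not cross 180°.
Leg 4: -143.37° → +102.75°, shortest Δλ = -113.88° (west) — crosses 180°.
Leg 5: +102.75° → -13.92°, shortest Δλ = -116.67° (west) — does not cross 180°.
Total crossings: 1.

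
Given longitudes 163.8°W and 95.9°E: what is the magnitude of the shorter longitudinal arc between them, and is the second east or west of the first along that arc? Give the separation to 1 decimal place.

Raw difference: 95.9 − -163.8 = 259.7°.
Normalise into (−180°, 180°]: 259.7° − 360° = -100.3°.
Negative ⇒ the second point lies to the west; separation 100.3°.

100.3° west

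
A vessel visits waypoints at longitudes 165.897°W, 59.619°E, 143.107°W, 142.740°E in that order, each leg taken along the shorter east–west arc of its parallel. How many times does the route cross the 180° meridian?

Leg 1: -165.897° → +59.619°, shortest Δλ = -134.484° (west) — crosses 180°.
Leg 2: +59.619° → -143.107°, shortest Δλ = 157.274° (east) — crosses 180°.
Leg 3: -143.107° → +142.740°, shortest Δλ = -74.153° (west) — crosses 180°.
Total crossings: 3.

3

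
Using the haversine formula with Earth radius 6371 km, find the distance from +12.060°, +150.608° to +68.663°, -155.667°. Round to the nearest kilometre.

7350 km

Δλ = -155.667 − 150.608 = -306.275°; wrapped into (−180°, 180°]: 53.725°.
Δφ = 68.663 − 12.060 = 56.603°.
a = sin²(Δφ/2) + cos φ₁ · cos φ₂ · sin²(Δλ/2) = 0.297429.
c = 2·atan2(√a, √(1−a)) = 1.15366 rad → d = 6371·c ≈ 7349.99 km.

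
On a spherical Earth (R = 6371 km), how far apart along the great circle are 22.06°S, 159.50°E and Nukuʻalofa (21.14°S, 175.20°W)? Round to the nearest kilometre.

2615 km

Δλ = -175.20 − 159.50 = -334.70°; wrapped into (−180°, 180°]: 25.30°.
Δφ = -21.14 − -22.06 = 0.92°.
a = sin²(Δφ/2) + cos φ₁ · cos φ₂ · sin²(Δλ/2) = 0.041521.
c = 2·atan2(√a, √(1−a)) = 0.41041 rad → d = 6371·c ≈ 2614.71 km.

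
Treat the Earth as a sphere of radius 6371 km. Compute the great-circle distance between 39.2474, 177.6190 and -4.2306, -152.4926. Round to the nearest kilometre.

Δλ = -152.4926 − 177.6190 = -330.1116°; wrapped into (−180°, 180°]: 29.8884°.
Δφ = -4.2306 − 39.2474 = -43.4780°.
a = sin²(Δφ/2) + cos φ₁ · cos φ₂ · sin²(Δλ/2) = 0.188540.
c = 2·atan2(√a, √(1−a)) = 0.89833 rad → d = 6371·c ≈ 5723.24 km.

5723 km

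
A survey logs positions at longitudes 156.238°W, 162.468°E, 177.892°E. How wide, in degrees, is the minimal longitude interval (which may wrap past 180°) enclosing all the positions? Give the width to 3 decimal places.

Sort the longitudes: -156.238°, +162.468°, +177.892°.
Eastward gaps between consecutive values (wrapping around): 318.706°, 15.424°, 25.870°.
Largest gap = 318.706° ⇒ minimal covering band is its complement: 360° − 318.706° = 41.294°.
Band runs from +162.468° eastward to -156.238°, crossing the antimeridian.

41.294°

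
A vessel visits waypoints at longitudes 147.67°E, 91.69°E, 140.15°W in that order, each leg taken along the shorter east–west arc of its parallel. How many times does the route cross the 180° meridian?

1

Leg 1: +147.67° → +91.69°, shortest Δλ = -55.98° (west) — does not cross 180°.
Leg 2: +91.69° → -140.15°, shortest Δλ = 128.16° (east) — crosses 180°.
Total crossings: 1.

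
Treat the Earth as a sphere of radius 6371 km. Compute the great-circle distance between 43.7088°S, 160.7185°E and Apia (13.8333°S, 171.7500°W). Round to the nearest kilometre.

4229 km

Δλ = -171.7500 − 160.7185 = -332.4685°; wrapped into (−180°, 180°]: 27.5315°.
Δφ = -13.8333 − -43.7088 = 29.8755°.
a = sin²(Δφ/2) + cos φ₁ · cos φ₂ · sin²(Δλ/2) = 0.106187.
c = 2·atan2(√a, √(1−a)) = 0.66385 rad → d = 6371·c ≈ 4229.40 km.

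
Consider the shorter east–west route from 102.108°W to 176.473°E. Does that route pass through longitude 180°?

Naïve |176.473 − -102.108| = 278.581° > 180°, so the shorter arc goes the other way round — across 180°.
Signed shortest Δλ = ((176.473 − -102.108 + 180) mod 360) − 180 = -81.419°.
Going west by 81.419° from -102.108° passes through 180° before reaching +176.473°.

Yes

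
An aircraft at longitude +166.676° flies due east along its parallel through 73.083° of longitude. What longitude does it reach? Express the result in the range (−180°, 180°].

Start at +166.676°; shift +73.083° → +239.759°.
+239.759° lies outside (−180°, 180°]; subtract 360° → -120.241°.

-120.241°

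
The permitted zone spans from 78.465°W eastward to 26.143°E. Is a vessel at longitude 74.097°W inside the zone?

Yes

Band width going east from -78.465° to +26.143°: ((26.143 − -78.465) mod 360) = 104.608°.
Offset of -74.097° east of the west edge: ((-74.097 − -78.465) mod 360) = 4.368°.
4.368° ≤ 104.608° ⇒ inside.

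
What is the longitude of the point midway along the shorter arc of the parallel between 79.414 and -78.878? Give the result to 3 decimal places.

+0.268°

Signed shortest Δλ from +79.414° to -78.878° is -158.292°.
Midpoint longitude = +79.414° + (-158.292°)/2 = +79.414° − 79.146° = +0.268°.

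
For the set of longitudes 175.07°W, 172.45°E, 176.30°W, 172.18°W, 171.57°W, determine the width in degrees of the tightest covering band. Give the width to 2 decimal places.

15.98°

Sort the longitudes: -176.30°, -175.07°, -172.18°, -171.57°, +172.45°.
Eastward gaps between consecutive values (wrapping around): 1.23°, 2.89°, 0.61°, 344.02°, 11.25°.
Largest gap = 344.02° ⇒ minimal covering band is its complement: 360° − 344.02° = 15.98°.
Band runs from +172.45° eastward to -171.57°, crossing the antimeridian.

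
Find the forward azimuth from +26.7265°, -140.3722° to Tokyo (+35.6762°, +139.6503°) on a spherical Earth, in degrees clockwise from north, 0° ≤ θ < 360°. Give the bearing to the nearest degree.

Δλ = 139.6503 − -140.3722 = 280.0225°; wrapped into (−180°, 180°]: -79.9775°.
θ = atan2( sin Δλ · cos φ₂ , cos φ₁ · sin φ₂ − sin φ₁ · cos φ₂ · cos Δλ )
  = atan2(-0.79993, 0.45732) = -60.244° → normalised to [0°, 360°): 299.756°.

300°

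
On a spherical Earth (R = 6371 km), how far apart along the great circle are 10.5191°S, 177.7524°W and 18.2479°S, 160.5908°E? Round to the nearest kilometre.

2483 km

Δλ = 160.5908 − -177.7524 = 338.3432°; wrapped into (−180°, 180°]: -21.6568°.
Δφ = -18.2479 − -10.5191 = -7.7288°.
a = sin²(Δφ/2) + cos φ₁ · cos φ₂ · sin²(Δλ/2) = 0.037498.
c = 2·atan2(√a, √(1−a)) = 0.38975 rad → d = 6371·c ≈ 2483.11 km.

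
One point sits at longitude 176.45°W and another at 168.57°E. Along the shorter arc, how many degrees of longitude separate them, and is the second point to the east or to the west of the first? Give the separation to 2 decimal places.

Raw difference: 168.57 − -176.45 = 345.02°.
Normalise into (−180°, 180°]: 345.02° − 360° = -14.98°.
Negative ⇒ the second point lies to the west; separation 14.98°.

14.98° west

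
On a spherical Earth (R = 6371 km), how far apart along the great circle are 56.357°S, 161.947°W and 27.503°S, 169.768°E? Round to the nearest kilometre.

Δλ = 169.768 − -161.947 = 331.715°; wrapped into (−180°, 180°]: -28.285°.
Δφ = -27.503 − -56.357 = 28.854°.
a = sin²(Δφ/2) + cos φ₁ · cos φ₂ · sin²(Δλ/2) = 0.091410.
c = 2·atan2(√a, √(1−a)) = 0.61430 rad → d = 6371·c ≈ 3913.68 km.

3914 km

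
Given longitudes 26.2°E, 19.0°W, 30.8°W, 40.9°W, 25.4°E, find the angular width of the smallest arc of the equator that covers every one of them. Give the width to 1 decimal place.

67.1°

Sort the longitudes: -40.9°, -30.8°, -19.0°, +25.4°, +26.2°.
Eastward gaps between consecutive values (wrapping around): 10.1°, 11.8°, 44.4°, 0.8°, 292.9°.
Largest gap = 292.9° ⇒ minimal covering band is its complement: 360° − 292.9° = 67.1°.
Band runs from -40.9° eastward to +26.2°.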